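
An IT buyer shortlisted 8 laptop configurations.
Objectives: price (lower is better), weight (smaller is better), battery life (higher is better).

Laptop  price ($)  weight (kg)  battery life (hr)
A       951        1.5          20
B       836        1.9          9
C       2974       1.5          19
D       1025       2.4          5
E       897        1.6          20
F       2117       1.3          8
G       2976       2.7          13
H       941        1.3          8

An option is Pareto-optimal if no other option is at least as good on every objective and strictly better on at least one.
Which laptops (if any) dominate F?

H

H: price 941≤2117, weight 1.3≤1.3, battery life 8≥8 — dominates F.
Others (A, B, C, D, E, G) are each worse than F on at least one objective.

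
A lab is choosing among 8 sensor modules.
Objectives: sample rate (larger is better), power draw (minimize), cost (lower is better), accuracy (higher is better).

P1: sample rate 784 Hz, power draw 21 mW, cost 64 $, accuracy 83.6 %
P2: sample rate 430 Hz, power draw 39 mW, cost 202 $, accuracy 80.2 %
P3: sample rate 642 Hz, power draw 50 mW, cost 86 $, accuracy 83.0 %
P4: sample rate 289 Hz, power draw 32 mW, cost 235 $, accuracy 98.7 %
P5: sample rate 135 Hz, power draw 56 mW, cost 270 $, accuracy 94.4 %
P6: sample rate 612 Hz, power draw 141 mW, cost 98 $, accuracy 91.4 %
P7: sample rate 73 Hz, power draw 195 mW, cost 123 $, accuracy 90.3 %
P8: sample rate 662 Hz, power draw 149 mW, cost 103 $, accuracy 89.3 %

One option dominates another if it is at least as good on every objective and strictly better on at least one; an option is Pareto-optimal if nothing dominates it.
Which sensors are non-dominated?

P1: not dominated (best sample rate).
P2: dominated by P1 (sample rate 784≥430, power draw 21≤39, cost 64≤202, accuracy 83.6≥80.2).
P3: dominated by P1 (sample rate 784≥642, power draw 21≤50, cost 64≤86, accuracy 83.6≥83.0).
P4: not dominated (best accuracy).
P5: dominated by P4 (sample rate 289≥135, power draw 32≤56, cost 235≤270, accuracy 98.7≥94.4).
P6: not dominated.
P7: dominated by P6 (sample rate 612≥73, power draw 141≤195, cost 98≤123, accuracy 91.4≥90.3).
P8: not dominated.

P1, P4, P6, P8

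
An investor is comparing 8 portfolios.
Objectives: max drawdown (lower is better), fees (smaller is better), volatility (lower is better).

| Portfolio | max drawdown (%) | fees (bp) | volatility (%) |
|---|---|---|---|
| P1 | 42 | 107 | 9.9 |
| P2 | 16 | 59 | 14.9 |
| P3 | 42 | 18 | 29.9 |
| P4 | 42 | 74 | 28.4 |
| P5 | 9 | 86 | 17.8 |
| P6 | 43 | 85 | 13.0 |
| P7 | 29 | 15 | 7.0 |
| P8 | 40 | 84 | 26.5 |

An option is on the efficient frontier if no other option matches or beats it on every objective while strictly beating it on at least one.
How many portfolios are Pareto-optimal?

3

P1: dominated by P7 (max drawdown 29≤42, fees 15≤107, volatility 7.0≤9.9).
P2: not dominated.
P3: dominated by P7 (max drawdown 29≤42, fees 15≤18, volatility 7.0≤29.9).
P4: dominated by P2 (max drawdown 16≤42, fees 59≤74, volatility 14.9≤28.4).
P5: not dominated (best max drawdown).
P6: dominated by P7 (max drawdown 29≤43, fees 15≤85, volatility 7.0≤13.0).
P7: not dominated (best fees).
P8: dominated by P2 (max drawdown 16≤40, fees 59≤84, volatility 14.9≤26.5).
Pareto-optimal: P2, P5, P7 → 3.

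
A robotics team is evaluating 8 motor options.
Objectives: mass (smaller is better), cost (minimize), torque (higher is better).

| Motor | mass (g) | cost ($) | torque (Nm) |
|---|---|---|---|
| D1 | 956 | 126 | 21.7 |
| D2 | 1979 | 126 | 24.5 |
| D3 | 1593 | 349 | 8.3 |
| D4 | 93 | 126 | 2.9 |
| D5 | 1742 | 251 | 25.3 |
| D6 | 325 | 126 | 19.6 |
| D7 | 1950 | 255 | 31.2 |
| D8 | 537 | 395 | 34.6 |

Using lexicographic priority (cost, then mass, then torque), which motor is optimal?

D4

First minimize cost: best is 126, kept {D1, D2, D4, D6}.
Then minimize mass: best is 93, kept {D4}.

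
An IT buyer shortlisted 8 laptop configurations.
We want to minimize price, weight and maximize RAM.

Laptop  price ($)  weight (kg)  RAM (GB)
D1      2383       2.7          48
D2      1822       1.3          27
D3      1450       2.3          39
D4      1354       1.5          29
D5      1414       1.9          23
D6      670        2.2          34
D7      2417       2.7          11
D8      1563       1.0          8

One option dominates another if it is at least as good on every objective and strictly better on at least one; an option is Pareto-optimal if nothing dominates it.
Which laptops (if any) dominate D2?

none

D1: worse on price (2383 vs 1822).
D3: worse on weight (2.3 vs 1.3).
D4: worse on weight (1.5 vs 1.3).
D5: worse on weight (1.9 vs 1.3).
D6: worse on weight (2.2 vs 1.3).
D7: worse on price (2417 vs 1822).
D8: worse on RAM (8 vs 27).
No option dominates D2.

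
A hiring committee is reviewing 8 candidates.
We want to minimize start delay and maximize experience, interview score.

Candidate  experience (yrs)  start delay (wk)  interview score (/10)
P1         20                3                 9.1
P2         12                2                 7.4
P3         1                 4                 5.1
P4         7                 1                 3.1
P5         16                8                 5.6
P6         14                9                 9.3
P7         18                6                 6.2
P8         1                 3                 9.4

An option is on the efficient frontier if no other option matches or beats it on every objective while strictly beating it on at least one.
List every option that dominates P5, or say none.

P1: experience 20≥16, start delay 3≤8, interview score 9.1≥5.6 — dominates P5.
P7: experience 18≥16, start delay 6≤8, interview score 6.2≥5.6 — dominates P5.
Others (P2, P3, P4, P6, P8) are each worse than P5 on at least one objective.

P1, P7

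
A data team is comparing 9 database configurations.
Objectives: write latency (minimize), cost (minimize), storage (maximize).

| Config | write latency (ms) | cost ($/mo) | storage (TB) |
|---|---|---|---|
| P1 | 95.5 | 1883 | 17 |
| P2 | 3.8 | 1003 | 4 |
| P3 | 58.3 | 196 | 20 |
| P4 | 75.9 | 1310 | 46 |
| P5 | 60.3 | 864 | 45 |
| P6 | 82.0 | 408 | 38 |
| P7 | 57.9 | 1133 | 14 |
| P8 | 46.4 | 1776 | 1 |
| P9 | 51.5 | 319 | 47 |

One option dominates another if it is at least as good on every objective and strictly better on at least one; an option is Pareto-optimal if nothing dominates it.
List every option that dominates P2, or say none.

none

P1: worse on write latency (95.5 vs 3.8).
P3: worse on write latency (58.3 vs 3.8).
P4: worse on write latency (75.9 vs 3.8).
P5: worse on write latency (60.3 vs 3.8).
P6: worse on write latency (82.0 vs 3.8).
P7: worse on write latency (57.9 vs 3.8).
P8: worse on write latency (46.4 vs 3.8).
P9: worse on write latency (51.5 vs 3.8).
No option dominates P2.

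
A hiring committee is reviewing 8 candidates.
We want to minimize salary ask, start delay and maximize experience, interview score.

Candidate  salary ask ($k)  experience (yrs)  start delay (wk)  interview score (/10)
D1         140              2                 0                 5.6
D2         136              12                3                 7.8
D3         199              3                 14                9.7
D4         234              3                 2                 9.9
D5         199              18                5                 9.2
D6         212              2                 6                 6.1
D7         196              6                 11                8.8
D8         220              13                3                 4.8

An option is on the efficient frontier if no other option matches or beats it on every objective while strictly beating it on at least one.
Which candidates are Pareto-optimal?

D1: not dominated (best start delay).
D2: not dominated (best salary ask).
D3: not dominated.
D4: not dominated (best interview score).
D5: not dominated (best experience).
D6: dominated by D2 (salary ask 136≤212, experience 12≥2, start delay 3≤6, interview score 7.8≥6.1).
D7: not dominated.
D8: not dominated.

D1, D2, D3, D4, D5, D7, D8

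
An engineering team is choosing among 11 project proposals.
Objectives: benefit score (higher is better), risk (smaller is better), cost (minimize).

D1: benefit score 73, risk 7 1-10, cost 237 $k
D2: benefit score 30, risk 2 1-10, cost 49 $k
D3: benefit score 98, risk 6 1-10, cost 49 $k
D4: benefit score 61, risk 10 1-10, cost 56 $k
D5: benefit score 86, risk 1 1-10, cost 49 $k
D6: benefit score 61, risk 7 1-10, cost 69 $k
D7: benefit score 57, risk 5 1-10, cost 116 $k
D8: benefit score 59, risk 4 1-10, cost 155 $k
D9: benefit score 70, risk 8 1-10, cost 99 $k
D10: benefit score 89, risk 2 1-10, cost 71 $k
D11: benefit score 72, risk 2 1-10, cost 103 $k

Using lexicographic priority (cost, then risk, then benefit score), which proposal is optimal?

First minimize cost: best is 49, kept {D2, D3, D5}.
Then minimize risk: best is 1, kept {D5}.

D5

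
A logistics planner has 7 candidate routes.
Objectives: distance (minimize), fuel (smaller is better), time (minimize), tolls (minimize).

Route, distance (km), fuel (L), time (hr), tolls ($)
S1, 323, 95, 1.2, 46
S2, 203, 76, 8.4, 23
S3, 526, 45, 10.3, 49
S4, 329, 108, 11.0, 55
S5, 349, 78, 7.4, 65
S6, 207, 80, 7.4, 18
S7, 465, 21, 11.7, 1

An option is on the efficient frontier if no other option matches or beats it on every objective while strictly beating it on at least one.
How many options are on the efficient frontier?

6

S1: not dominated (best time).
S2: not dominated (best distance).
S3: not dominated.
S4: dominated by S1 (distance 323≤329, fuel 95≤108, time 1.2≤11.0, tolls 46≤55).
S5: not dominated.
S6: not dominated.
S7: not dominated (best fuel).
Pareto-optimal: S1, S2, S3, S5, S6, S7 → 6.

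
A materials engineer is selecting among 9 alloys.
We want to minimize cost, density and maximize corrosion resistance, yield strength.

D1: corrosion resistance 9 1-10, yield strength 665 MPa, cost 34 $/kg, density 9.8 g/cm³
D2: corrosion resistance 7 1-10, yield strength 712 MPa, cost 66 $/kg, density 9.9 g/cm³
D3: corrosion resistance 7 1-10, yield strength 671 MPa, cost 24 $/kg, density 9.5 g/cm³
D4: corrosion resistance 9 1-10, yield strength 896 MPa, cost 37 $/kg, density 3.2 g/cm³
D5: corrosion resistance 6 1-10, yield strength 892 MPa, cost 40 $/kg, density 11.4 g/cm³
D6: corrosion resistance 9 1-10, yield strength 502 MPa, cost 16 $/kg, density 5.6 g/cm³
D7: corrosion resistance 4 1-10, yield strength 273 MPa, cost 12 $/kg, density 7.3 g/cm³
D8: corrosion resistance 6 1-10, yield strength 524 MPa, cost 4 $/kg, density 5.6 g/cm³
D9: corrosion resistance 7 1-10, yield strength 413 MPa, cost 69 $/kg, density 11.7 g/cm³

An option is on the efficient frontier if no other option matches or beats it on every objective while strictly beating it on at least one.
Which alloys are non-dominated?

D1, D3, D4, D6, D8

D1: not dominated.
D2: dominated by D4 (corrosion resistance 9≥7, yield strength 896≥712, cost 37≤66, density 3.2≤9.9).
D3: not dominated.
D4: not dominated (best yield strength).
D5: dominated by D4 (corrosion resistance 9≥6, yield strength 896≥892, cost 37≤40, density 3.2≤11.4).
D6: not dominated.
D7: dominated by D8 (corrosion resistance 6≥4, yield strength 524≥273, cost 4≤12, density 5.6≤7.3).
D8: not dominated (best cost).
D9: dominated by D1 (corrosion resistance 9≥7, yield strength 665≥413, cost 34≤69, density 9.8≤11.7).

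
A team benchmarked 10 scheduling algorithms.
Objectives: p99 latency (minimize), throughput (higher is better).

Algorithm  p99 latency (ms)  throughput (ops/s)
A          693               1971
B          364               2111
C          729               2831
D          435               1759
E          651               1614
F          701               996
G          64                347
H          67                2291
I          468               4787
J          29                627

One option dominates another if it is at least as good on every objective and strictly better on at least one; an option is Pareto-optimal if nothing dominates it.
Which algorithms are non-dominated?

A: dominated by B (p99 latency 364≤693, throughput 2111≥1971).
B: dominated by H (p99 latency 67≤364, throughput 2291≥2111).
C: dominated by I (p99 latency 468≤729, throughput 4787≥2831).
D: dominated by B (p99 latency 364≤435, throughput 2111≥1759).
E: dominated by B (p99 latency 364≤651, throughput 2111≥1614).
F: dominated by A (p99 latency 693≤701, throughput 1971≥996).
G: dominated by J (p99 latency 29≤64, throughput 627≥347).
H: not dominated.
I: not dominated (best throughput).
J: not dominated (best p99 latency).

H, I, J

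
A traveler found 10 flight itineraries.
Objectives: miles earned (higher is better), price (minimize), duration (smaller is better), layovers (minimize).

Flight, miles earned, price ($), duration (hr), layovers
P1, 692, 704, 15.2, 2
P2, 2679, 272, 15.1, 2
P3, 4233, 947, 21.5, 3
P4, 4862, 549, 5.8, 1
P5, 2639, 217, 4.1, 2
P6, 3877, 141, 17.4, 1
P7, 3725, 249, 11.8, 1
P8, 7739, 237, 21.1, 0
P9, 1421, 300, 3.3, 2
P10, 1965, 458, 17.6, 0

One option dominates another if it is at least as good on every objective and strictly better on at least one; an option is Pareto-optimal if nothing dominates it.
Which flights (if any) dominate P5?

none

P1: worse on miles earned (692 vs 2639).
P2: worse on price (272 vs 217).
P3: worse on price (947 vs 217).
P4: worse on price (549 vs 217).
P6: worse on duration (17.4 vs 4.1).
P7: worse on price (249 vs 217).
P8: worse on price (237 vs 217).
P9: worse on miles earned (1421 vs 2639).
P10: worse on miles earned (1965 vs 2639).
No option dominates P5.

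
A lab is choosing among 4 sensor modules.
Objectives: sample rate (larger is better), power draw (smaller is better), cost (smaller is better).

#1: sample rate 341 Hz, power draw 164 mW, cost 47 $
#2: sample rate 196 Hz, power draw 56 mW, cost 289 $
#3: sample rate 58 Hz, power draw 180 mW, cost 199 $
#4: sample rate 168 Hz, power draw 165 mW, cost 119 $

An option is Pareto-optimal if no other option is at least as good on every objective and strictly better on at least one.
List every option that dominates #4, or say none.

#1: sample rate 341≥168, power draw 164≤165, cost 47≤119 — dominates #4.
Others (#2, #3) are each worse than #4 on at least one objective.

#1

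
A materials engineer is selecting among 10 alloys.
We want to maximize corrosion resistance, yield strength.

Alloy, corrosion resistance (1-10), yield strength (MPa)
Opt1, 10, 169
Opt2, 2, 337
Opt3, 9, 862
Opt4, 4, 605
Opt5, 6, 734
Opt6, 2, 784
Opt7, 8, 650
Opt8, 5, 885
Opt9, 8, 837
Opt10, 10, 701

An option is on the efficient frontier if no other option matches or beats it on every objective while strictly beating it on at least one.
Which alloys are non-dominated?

Opt3, Opt8, Opt10

Opt1: dominated by Opt10 (corrosion resistance 10≥10, yield strength 701≥169).
Opt2: dominated by Opt3 (corrosion resistance 9≥2, yield strength 862≥337).
Opt3: not dominated.
Opt4: dominated by Opt3 (corrosion resistance 9≥4, yield strength 862≥605).
Opt5: dominated by Opt3 (corrosion resistance 9≥6, yield strength 862≥734).
Opt6: dominated by Opt3 (corrosion resistance 9≥2, yield strength 862≥784).
Opt7: dominated by Opt3 (corrosion resistance 9≥8, yield strength 862≥650).
Opt8: not dominated (best yield strength).
Opt9: dominated by Opt3 (corrosion resistance 9≥8, yield strength 862≥837).
Opt10: not dominated.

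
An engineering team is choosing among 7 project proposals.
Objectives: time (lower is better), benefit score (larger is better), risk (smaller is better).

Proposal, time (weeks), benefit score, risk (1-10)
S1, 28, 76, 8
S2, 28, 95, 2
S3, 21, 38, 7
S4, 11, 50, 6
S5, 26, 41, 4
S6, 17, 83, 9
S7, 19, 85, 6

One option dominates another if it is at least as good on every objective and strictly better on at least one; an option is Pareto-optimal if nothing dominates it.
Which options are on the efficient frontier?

S2, S4, S5, S6, S7

S1: dominated by S2 (time 28≤28, benefit score 95≥76, risk 2≤8).
S2: not dominated (best benefit score).
S3: dominated by S4 (time 11≤21, benefit score 50≥38, risk 6≤7).
S4: not dominated (best time).
S5: not dominated.
S6: not dominated.
S7: not dominated.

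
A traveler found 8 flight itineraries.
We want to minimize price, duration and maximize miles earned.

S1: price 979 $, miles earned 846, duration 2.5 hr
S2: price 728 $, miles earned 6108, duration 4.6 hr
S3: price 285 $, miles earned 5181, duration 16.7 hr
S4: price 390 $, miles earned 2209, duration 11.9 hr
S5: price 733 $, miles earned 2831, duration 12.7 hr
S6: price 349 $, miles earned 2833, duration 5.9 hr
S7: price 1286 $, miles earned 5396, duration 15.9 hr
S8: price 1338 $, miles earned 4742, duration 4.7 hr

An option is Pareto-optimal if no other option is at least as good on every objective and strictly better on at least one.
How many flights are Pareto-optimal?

S1: not dominated (best duration).
S2: not dominated (best miles earned).
S3: not dominated (best price).
S4: dominated by S6 (price 349≤390, miles earned 2833≥2209, duration 5.9≤11.9).
S5: dominated by S2 (price 728≤733, miles earned 6108≥2831, duration 4.6≤12.7).
S6: not dominated.
S7: dominated by S2 (price 728≤1286, miles earned 6108≥5396, duration 4.6≤15.9).
S8: dominated by S2 (price 728≤1338, miles earned 6108≥4742, duration 4.6≤4.7).
Pareto-optimal: S1, S2, S3, S6 → 4.

4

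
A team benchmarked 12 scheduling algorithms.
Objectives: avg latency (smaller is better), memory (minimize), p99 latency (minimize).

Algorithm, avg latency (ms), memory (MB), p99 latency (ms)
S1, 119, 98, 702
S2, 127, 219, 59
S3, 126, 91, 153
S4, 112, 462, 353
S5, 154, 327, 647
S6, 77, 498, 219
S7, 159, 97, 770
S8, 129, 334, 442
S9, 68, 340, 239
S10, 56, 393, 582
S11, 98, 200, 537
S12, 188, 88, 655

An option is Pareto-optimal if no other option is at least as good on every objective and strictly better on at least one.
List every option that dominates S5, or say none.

S2: avg latency 127≤154, memory 219≤327, p99 latency 59≤647 — dominates S5.
S3: avg latency 126≤154, memory 91≤327, p99 latency 153≤647 — dominates S5.
S11: avg latency 98≤154, memory 200≤327, p99 latency 537≤647 — dominates S5.
Others (S1, S4, S6, S7, S8, S9, S10, S12) are each worse than S5 on at least one objective.

S2, S3, S11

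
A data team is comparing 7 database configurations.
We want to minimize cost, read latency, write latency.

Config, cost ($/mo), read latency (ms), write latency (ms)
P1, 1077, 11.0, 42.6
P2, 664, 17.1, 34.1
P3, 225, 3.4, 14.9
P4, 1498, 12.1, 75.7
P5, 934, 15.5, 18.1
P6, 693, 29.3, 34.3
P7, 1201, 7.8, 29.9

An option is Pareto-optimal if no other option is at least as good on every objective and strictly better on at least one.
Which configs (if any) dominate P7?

P3

P3: cost 225≤1201, read latency 3.4≤7.8, write latency 14.9≤29.9 — dominates P7.
Others (P1, P2, P4, P5, P6) are each worse than P7 on at least one objective.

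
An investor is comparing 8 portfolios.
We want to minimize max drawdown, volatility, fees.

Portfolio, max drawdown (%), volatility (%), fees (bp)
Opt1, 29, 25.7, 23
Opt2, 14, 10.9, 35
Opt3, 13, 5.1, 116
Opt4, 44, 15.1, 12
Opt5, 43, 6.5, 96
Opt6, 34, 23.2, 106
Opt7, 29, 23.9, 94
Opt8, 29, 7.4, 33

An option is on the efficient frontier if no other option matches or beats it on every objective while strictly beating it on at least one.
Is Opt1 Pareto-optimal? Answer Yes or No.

Yes

Opt2: worse on fees (35 vs 23).
Opt3: worse on fees (116 vs 23).
Opt4: worse on max drawdown (44 vs 29).
Opt5: worse on max drawdown (43 vs 29).
Opt6: worse on max drawdown (34 vs 29).
Opt7: worse on fees (94 vs 23).
Opt8: worse on fees (33 vs 23).
No option is at least as good as Opt1 on every objective and strictly better on one.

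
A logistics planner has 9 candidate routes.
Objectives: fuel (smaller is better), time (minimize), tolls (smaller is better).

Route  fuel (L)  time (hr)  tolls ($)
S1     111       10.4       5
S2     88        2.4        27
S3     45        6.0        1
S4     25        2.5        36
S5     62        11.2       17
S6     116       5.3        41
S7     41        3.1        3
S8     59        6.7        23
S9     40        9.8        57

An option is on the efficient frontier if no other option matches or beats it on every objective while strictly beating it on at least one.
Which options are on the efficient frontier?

S2, S3, S4, S7

S1: dominated by S3 (fuel 45≤111, time 6.0≤10.4, tolls 1≤5).
S2: not dominated (best time).
S3: not dominated (best tolls).
S4: not dominated (best fuel).
S5: dominated by S3 (fuel 45≤62, time 6.0≤11.2, tolls 1≤17).
S6: dominated by S2 (fuel 88≤116, time 2.4≤5.3, tolls 27≤41).
S7: not dominated.
S8: dominated by S3 (fuel 45≤59, time 6.0≤6.7, tolls 1≤23).
S9: dominated by S4 (fuel 25≤40, time 2.5≤9.8, tolls 36≤57).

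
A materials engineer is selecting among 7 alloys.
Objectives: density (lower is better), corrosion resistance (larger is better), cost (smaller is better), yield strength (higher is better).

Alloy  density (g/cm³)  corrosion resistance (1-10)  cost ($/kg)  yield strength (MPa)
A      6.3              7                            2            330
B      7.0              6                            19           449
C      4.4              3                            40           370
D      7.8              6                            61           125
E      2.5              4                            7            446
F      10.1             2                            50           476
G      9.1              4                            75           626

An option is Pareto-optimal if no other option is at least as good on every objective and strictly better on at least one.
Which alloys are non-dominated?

A: not dominated (best corrosion resistance).
B: not dominated.
C: dominated by E (density 2.5≤4.4, corrosion resistance 4≥3, cost 7≤40, yield strength 446≥370).
D: dominated by A (density 6.3≤7.8, corrosion resistance 7≥6, cost 2≤61, yield strength 330≥125).
E: not dominated (best density).
F: not dominated.
G: not dominated (best yield strength).

A, B, E, F, G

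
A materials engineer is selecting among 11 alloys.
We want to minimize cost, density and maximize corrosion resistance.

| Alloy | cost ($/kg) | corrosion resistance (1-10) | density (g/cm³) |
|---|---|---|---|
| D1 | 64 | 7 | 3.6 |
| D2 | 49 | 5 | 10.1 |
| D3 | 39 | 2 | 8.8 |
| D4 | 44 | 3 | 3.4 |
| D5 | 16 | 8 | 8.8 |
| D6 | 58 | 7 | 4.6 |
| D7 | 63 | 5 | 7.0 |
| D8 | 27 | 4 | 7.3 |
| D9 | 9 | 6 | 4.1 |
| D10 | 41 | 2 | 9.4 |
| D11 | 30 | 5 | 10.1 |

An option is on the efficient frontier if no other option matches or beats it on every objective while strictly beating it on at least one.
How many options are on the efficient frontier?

D1: not dominated.
D2: dominated by D5 (cost 16≤49, corrosion resistance 8≥5, density 8.8≤10.1).
D3: dominated by D5 (cost 16≤39, corrosion resistance 8≥2, density 8.8≤8.8).
D4: not dominated (best density).
D5: not dominated (best corrosion resistance).
D6: not dominated.
D7: dominated by D6 (cost 58≤63, corrosion resistance 7≥5, density 4.6≤7.0).
D8: dominated by D9 (cost 9≤27, corrosion resistance 6≥4, density 4.1≤7.3).
D9: not dominated (best cost).
D10: dominated by D3 (cost 39≤41, corrosion resistance 2≥2, density 8.8≤9.4).
D11: dominated by D5 (cost 16≤30, corrosion resistance 8≥5, density 8.8≤10.1).
Pareto-optimal: D1, D4, D5, D6, D9 → 5.

5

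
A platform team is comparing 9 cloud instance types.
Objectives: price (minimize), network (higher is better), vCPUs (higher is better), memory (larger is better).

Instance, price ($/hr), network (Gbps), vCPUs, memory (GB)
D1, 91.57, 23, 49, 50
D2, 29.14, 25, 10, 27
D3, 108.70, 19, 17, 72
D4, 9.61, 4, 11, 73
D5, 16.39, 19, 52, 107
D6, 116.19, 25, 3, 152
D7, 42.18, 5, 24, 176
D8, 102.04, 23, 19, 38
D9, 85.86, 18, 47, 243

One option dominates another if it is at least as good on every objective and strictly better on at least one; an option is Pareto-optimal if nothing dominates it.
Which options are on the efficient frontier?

D1, D2, D4, D5, D6, D7, D9

D1: not dominated.
D2: not dominated.
D3: dominated by D5 (price 16.39≤108.70, network 19≥19, vCPUs 52≥17, memory 107≥72).
D4: not dominated (best price).
D5: not dominated (best vCPUs).
D6: not dominated.
D7: not dominated.
D8: dominated by D1 (price 91.57≤102.04, network 23≥23, vCPUs 49≥19, memory 50≥38).
D9: not dominated (best memory).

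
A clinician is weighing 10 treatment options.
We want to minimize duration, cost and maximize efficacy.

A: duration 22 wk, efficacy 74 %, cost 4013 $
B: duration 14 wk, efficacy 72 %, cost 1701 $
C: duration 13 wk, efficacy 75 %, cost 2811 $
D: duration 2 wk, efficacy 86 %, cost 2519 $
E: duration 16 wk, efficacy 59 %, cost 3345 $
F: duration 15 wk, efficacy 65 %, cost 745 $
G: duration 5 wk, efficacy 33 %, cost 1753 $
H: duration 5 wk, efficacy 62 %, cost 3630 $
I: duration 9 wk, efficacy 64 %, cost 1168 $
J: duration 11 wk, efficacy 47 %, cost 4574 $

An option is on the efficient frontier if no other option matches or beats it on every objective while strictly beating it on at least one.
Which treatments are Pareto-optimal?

B, D, F, G, I

A: dominated by C (duration 13≤22, efficacy 75≥74, cost 2811≤4013).
B: not dominated.
C: dominated by D (duration 2≤13, efficacy 86≥75, cost 2519≤2811).
D: not dominated (best duration).
E: dominated by B (duration 14≤16, efficacy 72≥59, cost 1701≤3345).
F: not dominated (best cost).
G: not dominated.
H: dominated by D (duration 2≤5, efficacy 86≥62, cost 2519≤3630).
I: not dominated.
J: dominated by D (duration 2≤11, efficacy 86≥47, cost 2519≤4574).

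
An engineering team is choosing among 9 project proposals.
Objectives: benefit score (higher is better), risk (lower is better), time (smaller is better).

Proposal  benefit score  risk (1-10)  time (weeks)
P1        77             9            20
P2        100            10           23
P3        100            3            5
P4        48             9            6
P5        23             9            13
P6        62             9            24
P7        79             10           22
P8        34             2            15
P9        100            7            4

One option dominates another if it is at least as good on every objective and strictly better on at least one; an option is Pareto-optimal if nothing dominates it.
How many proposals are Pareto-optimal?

P1: dominated by P3 (benefit score 100≥77, risk 3≤9, time 5≤20).
P2: dominated by P3 (benefit score 100≥100, risk 3≤10, time 5≤23).
P3: not dominated.
P4: dominated by P3 (benefit score 100≥48, risk 3≤9, time 5≤6).
P5: dominated by P3 (benefit score 100≥23, risk 3≤9, time 5≤13).
P6: dominated by P1 (benefit score 77≥62, risk 9≤9, time 20≤24).
P7: dominated by P3 (benefit score 100≥79, risk 3≤10, time 5≤22).
P8: not dominated (best risk).
P9: not dominated (best time).
Pareto-optimal: P3, P8, P9 → 3.

3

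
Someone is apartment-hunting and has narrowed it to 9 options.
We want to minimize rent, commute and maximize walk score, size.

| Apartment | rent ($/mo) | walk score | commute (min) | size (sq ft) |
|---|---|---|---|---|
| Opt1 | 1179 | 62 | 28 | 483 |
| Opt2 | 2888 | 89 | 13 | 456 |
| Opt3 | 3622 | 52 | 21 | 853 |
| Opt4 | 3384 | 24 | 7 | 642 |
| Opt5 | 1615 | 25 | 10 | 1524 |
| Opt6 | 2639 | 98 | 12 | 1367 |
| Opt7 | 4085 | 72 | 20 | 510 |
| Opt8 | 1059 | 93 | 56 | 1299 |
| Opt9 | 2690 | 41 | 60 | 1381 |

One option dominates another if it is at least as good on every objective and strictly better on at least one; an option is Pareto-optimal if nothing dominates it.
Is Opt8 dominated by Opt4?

Opt4 vs Opt8: Opt4 is worse on rent (3384 vs 1059), so it does not dominate Opt8.

No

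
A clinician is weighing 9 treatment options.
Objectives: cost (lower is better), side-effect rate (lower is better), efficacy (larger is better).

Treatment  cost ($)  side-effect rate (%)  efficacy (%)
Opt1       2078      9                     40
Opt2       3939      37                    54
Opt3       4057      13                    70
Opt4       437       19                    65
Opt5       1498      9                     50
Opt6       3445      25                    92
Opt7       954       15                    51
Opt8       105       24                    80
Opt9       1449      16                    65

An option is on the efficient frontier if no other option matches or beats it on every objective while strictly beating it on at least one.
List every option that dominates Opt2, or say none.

Opt4, Opt6, Opt8, Opt9

Opt4: cost 437≤3939, side-effect rate 19≤37, efficacy 65≥54 — dominates Opt2.
Opt6: cost 3445≤3939, side-effect rate 25≤37, efficacy 92≥54 — dominates Opt2.
Opt8: cost 105≤3939, side-effect rate 24≤37, efficacy 80≥54 — dominates Opt2.
Opt9: cost 1449≤3939, side-effect rate 16≤37, efficacy 65≥54 — dominates Opt2.
Others (Opt1, Opt3, Opt5, Opt7) are each worse than Opt2 on at least one objective.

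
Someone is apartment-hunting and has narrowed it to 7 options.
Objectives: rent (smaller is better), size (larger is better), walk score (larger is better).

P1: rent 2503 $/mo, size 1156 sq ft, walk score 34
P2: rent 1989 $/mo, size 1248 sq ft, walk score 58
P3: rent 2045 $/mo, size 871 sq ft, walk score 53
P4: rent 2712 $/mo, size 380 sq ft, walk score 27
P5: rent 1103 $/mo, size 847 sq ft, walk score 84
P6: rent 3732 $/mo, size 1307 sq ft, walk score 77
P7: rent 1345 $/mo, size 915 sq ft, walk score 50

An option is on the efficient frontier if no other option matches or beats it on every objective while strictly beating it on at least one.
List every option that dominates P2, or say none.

none

P1: worse on rent (2503 vs 1989).
P3: worse on rent (2045 vs 1989).
P4: worse on rent (2712 vs 1989).
P5: worse on size (847 vs 1248).
P6: worse on rent (3732 vs 1989).
P7: worse on size (915 vs 1248).
No option dominates P2.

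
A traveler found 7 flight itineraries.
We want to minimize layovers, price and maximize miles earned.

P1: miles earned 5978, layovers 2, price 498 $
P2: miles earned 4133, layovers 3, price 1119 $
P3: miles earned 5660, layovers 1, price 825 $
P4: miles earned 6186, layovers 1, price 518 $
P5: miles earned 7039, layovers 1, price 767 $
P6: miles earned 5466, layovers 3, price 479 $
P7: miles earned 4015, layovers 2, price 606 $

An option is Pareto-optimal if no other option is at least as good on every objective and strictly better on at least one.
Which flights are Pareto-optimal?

P1: not dominated.
P2: dominated by P1 (miles earned 5978≥4133, layovers 2≤3, price 498≤1119).
P3: dominated by P4 (miles earned 6186≥5660, layovers 1≤1, price 518≤825).
P4: not dominated.
P5: not dominated (best miles earned).
P6: not dominated (best price).
P7: dominated by P1 (miles earned 5978≥4015, layovers 2≤2, price 498≤606).

P1, P4, P5, P6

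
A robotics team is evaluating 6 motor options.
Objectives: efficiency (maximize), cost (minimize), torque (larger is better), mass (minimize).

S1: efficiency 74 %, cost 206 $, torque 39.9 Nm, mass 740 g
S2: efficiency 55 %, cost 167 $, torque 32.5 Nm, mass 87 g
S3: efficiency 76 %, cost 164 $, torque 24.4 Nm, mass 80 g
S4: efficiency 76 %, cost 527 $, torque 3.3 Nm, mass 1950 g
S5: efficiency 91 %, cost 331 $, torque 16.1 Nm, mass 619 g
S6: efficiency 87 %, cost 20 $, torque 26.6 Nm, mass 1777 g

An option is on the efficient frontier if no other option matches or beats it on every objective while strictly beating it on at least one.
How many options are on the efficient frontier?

5

S1: not dominated (best torque).
S2: not dominated.
S3: not dominated (best mass).
S4: dominated by S3 (efficiency 76≥76, cost 164≤527, torque 24.4≥3.3, mass 80≤1950).
S5: not dominated (best efficiency).
S6: not dominated (best cost).
Pareto-optimal: S1, S2, S3, S5, S6 → 5.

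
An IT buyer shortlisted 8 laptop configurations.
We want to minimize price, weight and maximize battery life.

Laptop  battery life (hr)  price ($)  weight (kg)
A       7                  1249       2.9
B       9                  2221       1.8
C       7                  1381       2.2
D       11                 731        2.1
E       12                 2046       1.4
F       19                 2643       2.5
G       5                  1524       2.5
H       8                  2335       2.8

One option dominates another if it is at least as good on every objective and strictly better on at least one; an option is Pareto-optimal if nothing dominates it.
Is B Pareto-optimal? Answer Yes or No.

E vs B: battery life 12≥9, price 2046≤2221, weight 1.4≤1.8 — E is at least as good on every objective and strictly better on at least one, so E dominates B.

No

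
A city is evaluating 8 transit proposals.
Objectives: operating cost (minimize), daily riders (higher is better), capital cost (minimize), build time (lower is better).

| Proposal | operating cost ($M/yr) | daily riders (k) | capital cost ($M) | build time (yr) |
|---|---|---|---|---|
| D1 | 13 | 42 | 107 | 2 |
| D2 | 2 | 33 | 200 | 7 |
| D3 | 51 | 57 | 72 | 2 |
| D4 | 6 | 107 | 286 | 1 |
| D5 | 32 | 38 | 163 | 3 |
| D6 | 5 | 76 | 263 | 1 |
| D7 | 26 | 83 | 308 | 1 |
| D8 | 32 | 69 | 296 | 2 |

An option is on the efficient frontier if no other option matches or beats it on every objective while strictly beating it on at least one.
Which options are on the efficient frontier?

D1, D2, D3, D4, D6

D1: not dominated.
D2: not dominated (best operating cost).
D3: not dominated (best capital cost).
D4: not dominated (best daily riders).
D5: dominated by D1 (operating cost 13≤32, daily riders 42≥38, capital cost 107≤163, build time 2≤3).
D6: not dominated.
D7: dominated by D4 (operating cost 6≤26, daily riders 107≥83, capital cost 286≤308, build time 1≤1).
D8: dominated by D4 (operating cost 6≤32, daily riders 107≥69, capital cost 286≤296, build time 1≤2).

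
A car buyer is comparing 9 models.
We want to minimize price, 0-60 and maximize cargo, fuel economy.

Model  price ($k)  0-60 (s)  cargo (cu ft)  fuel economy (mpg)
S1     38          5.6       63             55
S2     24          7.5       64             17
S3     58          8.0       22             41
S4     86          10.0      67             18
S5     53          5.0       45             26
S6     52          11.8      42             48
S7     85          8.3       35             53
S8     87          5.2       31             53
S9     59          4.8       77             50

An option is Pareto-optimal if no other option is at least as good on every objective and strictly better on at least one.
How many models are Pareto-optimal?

5

S1: not dominated (best fuel economy).
S2: not dominated (best price).
S3: dominated by S1 (price 38≤58, 0-60 5.6≤8.0, cargo 63≥22, fuel economy 55≥41).
S4: dominated by S9 (price 59≤86, 0-60 4.8≤10.0, cargo 77≥67, fuel economy 50≥18).
S5: not dominated.
S6: dominated by S1 (price 38≤52, 0-60 5.6≤11.8, cargo 63≥42, fuel economy 55≥48).
S7: dominated by S1 (price 38≤85, 0-60 5.6≤8.3, cargo 63≥35, fuel economy 55≥53).
S8: not dominated.
S9: not dominated (best 0-60).
Pareto-optimal: S1, S2, S5, S8, S9 → 5.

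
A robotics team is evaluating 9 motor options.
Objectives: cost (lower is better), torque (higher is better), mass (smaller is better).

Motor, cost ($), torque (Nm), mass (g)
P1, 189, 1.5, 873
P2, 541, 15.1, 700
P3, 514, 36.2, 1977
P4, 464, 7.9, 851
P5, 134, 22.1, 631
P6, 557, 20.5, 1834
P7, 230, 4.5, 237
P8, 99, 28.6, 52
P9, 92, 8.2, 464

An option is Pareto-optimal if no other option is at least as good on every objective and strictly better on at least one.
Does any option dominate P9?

No

P1: worse on cost (189 vs 92).
P2: worse on cost (541 vs 92).
P3: worse on cost (514 vs 92).
P4: worse on cost (464 vs 92).
P5: worse on cost (134 vs 92).
P6: worse on cost (557 vs 92).
P7: worse on cost (230 vs 92).
P8: worse on cost (99 vs 92).
No option is at least as good as P9 on every objective and strictly better on one.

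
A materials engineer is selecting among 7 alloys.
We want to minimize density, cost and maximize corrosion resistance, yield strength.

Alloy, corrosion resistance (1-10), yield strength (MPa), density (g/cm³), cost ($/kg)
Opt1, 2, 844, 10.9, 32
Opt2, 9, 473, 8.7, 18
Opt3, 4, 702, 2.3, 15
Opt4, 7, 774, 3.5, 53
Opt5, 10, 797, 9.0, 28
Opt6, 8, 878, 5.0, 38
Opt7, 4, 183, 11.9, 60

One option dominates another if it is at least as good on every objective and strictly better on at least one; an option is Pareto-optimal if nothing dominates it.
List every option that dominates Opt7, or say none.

Opt2, Opt3, Opt4, Opt5, Opt6

Opt2: corrosion resistance 9≥4, yield strength 473≥183, density 8.7≤11.9, cost 18≤60 — dominates Opt7.
Opt3: corrosion resistance 4≥4, yield strength 702≥183, density 2.3≤11.9, cost 15≤60 — dominates Opt7.
Opt4: corrosion resistance 7≥4, yield strength 774≥183, density 3.5≤11.9, cost 53≤60 — dominates Opt7.
Opt5: corrosion resistance 10≥4, yield strength 797≥183, density 9.0≤11.9, cost 28≤60 — dominates Opt7.
Opt6: corrosion resistance 8≥4, yield strength 878≥183, density 5.0≤11.9, cost 38≤60 — dominates Opt7.
Others (Opt1) are each worse than Opt7 on at least one objective.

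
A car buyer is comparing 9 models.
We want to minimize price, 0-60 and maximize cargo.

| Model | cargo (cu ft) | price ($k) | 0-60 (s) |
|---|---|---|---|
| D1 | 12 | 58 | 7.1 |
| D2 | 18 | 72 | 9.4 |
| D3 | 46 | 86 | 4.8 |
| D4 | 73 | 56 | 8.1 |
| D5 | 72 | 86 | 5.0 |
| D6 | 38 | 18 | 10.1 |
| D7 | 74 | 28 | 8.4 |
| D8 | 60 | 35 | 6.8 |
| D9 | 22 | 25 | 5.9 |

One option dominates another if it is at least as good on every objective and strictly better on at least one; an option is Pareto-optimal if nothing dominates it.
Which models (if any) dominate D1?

D8: cargo 60≥12, price 35≤58, 0-60 6.8≤7.1 — dominates D1.
D9: cargo 22≥12, price 25≤58, 0-60 5.9≤7.1 — dominates D1.
Others (D2, D3, D4, D5, D6, D7) are each worse than D1 on at least one objective.

D8, D9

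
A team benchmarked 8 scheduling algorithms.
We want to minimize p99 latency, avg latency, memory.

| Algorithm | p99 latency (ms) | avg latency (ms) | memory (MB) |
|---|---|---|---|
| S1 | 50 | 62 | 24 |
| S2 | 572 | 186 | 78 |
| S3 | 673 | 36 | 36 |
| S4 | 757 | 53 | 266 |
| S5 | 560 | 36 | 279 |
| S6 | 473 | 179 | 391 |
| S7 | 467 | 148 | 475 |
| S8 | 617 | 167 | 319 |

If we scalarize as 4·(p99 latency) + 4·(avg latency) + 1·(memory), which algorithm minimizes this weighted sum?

S1

S1: 4·50 + 4·62 + 1·24 = 472
S2: 4·572 + 4·186 + 1·78 = 3110
S3: 4·673 + 4·36 + 1·36 = 2872
S4: 4·757 + 4·53 + 1·266 = 3506
S5: 4·560 + 4·36 + 1·279 = 2663
S6: 4·473 + 4·179 + 1·391 = 2999
S7: 4·467 + 4·148 + 1·475 = 2935
S8: 4·617 + 4·167 + 1·319 = 3455
Lowest: S1 at 472.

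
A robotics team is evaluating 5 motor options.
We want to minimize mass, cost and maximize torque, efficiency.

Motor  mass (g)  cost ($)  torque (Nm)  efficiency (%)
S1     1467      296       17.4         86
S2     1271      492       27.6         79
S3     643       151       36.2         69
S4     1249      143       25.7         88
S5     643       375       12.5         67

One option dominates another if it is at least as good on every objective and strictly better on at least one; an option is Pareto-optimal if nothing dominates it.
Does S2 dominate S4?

No

S2 vs S4: S2 is worse on mass (1271 vs 1249), so it does not dominate S4.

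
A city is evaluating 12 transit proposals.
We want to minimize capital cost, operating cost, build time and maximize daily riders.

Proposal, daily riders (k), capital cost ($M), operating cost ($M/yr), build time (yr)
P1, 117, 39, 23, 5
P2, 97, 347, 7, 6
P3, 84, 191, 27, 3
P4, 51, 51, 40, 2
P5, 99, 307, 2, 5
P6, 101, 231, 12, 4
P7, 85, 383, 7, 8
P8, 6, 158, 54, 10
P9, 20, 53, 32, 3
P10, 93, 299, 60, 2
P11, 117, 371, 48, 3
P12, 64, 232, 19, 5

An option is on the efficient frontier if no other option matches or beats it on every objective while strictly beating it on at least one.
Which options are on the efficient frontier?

P1: not dominated (best capital cost).
P2: dominated by P5 (daily riders 99≥97, capital cost 307≤347, operating cost 2≤7, build time 5≤6).
P3: not dominated.
P4: not dominated.
P5: not dominated (best operating cost).
P6: not dominated.
P7: dominated by P2 (daily riders 97≥85, capital cost 347≤383, operating cost 7≤7, build time 6≤8).
P8: dominated by P1 (daily riders 117≥6, capital cost 39≤158, operating cost 23≤54, build time 5≤10).
P9: not dominated.
P10: not dominated.
P11: not dominated.
P12: dominated by P6 (daily riders 101≥64, capital cost 231≤232, operating cost 12≤19, build time 4≤5).

P1, P3, P4, P5, P6, P9, P10, P11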